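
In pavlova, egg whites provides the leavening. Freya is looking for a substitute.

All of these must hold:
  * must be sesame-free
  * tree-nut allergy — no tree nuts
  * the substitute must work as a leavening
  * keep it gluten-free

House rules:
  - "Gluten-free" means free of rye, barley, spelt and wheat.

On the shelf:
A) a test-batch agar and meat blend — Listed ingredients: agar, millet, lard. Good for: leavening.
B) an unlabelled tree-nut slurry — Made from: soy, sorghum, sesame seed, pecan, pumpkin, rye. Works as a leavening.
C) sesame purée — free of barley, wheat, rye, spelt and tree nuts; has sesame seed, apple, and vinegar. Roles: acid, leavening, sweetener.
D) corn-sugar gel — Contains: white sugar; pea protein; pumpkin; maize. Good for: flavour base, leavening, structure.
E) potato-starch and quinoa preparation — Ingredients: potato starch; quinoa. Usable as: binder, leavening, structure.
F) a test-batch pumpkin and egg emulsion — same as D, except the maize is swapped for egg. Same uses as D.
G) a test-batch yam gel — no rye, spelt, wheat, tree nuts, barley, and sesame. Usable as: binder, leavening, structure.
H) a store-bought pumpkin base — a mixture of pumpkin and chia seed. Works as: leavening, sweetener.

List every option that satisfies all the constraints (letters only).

A, D, E, F, G, H

A: every rule checks out — OK
B: has rye, so not gluten-free; has sesame seed, so not sesame-free (and 1 more) — no
C: has sesame seed, so not sesame-free — no
D: all constraints satisfied — keep
E: only quinoa and potato starch; none excluded — OK
F: works as a leavening, gluten-free, no sesame — valid
G: every rule checks out — valid
H: only pumpkin and chia seed; none excluded — keep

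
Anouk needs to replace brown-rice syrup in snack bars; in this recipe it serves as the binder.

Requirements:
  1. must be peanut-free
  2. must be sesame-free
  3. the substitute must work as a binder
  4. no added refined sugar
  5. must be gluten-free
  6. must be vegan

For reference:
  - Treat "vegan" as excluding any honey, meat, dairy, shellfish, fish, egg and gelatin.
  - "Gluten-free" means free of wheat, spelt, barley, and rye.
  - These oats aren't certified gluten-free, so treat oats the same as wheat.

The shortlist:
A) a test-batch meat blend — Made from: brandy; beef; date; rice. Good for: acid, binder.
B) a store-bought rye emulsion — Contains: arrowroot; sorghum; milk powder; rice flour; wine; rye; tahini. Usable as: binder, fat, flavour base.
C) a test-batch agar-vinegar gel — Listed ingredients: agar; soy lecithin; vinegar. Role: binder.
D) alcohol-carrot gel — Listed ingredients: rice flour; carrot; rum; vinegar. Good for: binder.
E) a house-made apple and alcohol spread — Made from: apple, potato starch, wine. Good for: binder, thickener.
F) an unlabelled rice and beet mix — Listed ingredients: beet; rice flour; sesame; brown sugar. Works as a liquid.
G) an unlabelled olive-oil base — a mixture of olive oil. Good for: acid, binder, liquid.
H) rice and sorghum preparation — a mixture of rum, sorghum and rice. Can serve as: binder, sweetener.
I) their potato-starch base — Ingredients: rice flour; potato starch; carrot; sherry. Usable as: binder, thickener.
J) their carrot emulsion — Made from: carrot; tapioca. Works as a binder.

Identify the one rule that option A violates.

vegan

usable as a binder: satisfied
vegan: has beef — fails
gluten-free: satisfied
sesame-free: satisfied
no-added-sugar: satisfied
peanut-free: satisfied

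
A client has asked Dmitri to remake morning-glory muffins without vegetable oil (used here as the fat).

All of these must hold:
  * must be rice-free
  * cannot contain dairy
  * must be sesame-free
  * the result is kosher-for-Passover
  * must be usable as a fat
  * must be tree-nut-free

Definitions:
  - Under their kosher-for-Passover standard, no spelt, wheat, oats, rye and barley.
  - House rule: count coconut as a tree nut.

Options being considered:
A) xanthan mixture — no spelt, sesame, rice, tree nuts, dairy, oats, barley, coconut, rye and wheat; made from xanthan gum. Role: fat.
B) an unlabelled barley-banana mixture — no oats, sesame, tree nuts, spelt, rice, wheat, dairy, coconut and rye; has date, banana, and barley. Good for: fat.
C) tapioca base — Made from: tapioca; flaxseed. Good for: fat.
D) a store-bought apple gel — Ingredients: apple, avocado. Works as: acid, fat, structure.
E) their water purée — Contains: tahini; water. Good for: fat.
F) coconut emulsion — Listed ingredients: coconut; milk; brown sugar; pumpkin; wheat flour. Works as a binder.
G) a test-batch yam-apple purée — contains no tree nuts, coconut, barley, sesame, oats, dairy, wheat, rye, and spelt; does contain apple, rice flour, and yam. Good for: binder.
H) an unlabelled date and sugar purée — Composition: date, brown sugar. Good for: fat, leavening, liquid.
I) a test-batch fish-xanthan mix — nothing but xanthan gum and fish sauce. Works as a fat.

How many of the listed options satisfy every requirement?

A: works as a fat, no sesame, no dairy — valid
B: has barley, so not kosher-for-Passover — out
C: every rule checks out — OK
D: works as a fat, no sesame, no dairy — OK
E: has tahini, so not sesame-free — reject
F: not usable as a fat; has wheat flour, so not kosher-for-Passover (and 2 more) — out
G: not usable as a fat; has rice flour, so not rice-free — out
H: works as a fat, kosher-for-Passover, no rice — OK
I: only fish sauce and xanthan gum; none excluded — valid

5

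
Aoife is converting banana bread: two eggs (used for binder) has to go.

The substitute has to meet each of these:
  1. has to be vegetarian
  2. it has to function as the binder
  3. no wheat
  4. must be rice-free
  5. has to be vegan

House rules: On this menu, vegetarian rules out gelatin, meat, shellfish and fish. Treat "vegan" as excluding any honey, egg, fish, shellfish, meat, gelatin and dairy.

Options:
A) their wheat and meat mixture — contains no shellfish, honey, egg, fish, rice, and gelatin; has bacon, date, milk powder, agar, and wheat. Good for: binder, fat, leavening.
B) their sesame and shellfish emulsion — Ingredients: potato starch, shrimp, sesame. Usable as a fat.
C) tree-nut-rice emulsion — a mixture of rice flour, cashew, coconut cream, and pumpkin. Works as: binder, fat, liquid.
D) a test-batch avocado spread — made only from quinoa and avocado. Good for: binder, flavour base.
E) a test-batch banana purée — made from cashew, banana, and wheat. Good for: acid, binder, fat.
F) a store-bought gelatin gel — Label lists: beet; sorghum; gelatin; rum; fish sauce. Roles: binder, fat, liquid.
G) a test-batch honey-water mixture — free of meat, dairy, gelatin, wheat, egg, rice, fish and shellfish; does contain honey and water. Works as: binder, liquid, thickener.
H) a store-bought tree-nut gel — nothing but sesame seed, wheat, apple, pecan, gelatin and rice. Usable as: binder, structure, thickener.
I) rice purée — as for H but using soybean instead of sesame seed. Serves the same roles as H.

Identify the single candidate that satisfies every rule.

A: has bacon, so not vegetarian; has milk powder, so not vegan (and 1 more) — reject
B: not usable as a binder; has shrimp, so not vegetarian (and 1 more) — no
C: has rice flour, so not rice-free — out
D: only avocado and quinoa; none excluded — valid
E: has wheat, so not wheat-free — reject
F: has fish sauce, so not vegetarian; has fish sauce, so not vegan — reject
G: has honey, so not vegan — reject
H: has gelatin, so not vegetarian; has gelatin, so not vegan (and 2 more) — out
I: has gelatin, so not vegetarian; has gelatin, so not vegan (and 2 more) — reject

D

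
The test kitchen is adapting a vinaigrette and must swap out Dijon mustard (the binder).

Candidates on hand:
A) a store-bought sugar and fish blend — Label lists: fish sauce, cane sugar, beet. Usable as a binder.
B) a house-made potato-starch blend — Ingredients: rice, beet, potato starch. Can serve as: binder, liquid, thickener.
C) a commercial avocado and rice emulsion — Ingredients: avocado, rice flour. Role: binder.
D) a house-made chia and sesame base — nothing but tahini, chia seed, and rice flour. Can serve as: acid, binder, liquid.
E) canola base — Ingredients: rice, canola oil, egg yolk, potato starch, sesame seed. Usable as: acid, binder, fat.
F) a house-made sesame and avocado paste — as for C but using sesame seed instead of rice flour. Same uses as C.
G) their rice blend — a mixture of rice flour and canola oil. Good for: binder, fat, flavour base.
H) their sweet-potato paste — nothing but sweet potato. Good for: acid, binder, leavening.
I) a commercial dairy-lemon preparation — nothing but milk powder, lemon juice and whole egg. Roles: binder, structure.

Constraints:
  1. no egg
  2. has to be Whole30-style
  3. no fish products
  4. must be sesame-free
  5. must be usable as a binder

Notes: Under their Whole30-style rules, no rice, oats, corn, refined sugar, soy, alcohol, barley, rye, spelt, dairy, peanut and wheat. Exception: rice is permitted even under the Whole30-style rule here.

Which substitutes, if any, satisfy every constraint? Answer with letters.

A: has cane sugar, so not Whole30-style; has fish sauce, so not fish-free — out
B: rice is permitted under the Whole30-style carve-out; nothing else excluded — keep
C: rice is permitted under the Whole30-style carve-out; nothing else excluded — OK
D: has tahini, so not sesame-free — reject
E: has sesame seed, so not sesame-free; has egg yolk, so not egg-free — reject
F: has sesame seed, so not sesame-free — no
G: rice is permitted under the Whole30-style carve-out; nothing else excluded — keep
H: only sweet potato; none excluded — keep
I: has milk powder, so not Whole30-style; has whole egg, so not egg-free — out

B, C, G, H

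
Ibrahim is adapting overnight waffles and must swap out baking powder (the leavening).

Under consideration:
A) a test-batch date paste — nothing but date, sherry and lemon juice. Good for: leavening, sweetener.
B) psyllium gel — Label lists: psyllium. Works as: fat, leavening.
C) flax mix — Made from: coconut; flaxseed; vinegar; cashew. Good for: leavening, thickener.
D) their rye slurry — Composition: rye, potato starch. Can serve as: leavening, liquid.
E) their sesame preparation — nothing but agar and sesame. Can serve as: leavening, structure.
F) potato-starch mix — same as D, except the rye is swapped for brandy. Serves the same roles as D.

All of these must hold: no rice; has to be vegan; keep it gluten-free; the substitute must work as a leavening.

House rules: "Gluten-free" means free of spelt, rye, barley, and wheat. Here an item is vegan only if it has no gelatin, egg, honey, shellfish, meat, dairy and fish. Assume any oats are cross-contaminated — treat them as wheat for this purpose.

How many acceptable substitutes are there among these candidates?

A: vegan, no rice — OK
B: every rule checks out — valid
C: nothing on the exclusion list — OK
D: has rye, so not gluten-free — no
E: works as a leavening, no rice, vegan — keep
F: only brandy and potato starch; none excluded — keep

5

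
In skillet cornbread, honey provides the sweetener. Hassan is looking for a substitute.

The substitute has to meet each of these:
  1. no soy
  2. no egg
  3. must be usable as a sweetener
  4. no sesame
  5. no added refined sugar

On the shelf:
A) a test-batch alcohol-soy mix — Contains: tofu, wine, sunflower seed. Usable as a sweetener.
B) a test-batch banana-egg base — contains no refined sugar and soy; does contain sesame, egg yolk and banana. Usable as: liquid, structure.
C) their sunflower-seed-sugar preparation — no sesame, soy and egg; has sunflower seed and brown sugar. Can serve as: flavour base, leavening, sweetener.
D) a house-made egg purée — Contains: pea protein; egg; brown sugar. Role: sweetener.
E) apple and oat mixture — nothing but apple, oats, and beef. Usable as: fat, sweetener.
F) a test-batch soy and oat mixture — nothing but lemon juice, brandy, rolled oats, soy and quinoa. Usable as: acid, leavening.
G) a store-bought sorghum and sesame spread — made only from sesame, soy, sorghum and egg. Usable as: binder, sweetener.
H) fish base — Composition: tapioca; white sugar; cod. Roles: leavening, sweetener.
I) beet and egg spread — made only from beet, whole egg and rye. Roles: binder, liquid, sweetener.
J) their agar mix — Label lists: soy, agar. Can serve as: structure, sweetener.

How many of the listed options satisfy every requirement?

1

A: has tofu, so not soy-free — no
B: not usable as a sweetener; has sesame, so not sesame-free (and 1 more) — out
C: has brown sugar, so not no-added-sugar — out
D: has brown sugar, so not no-added-sugar; has egg, so not egg-free — out
E: all constraints satisfied — keep
F: not usable as a sweetener; has soy, so not soy-free — no
G: has soy, so not soy-free; has sesame, so not sesame-free (and 1 more) — no
H: has white sugar, so not no-added-sugar — no
I: has whole egg, so not egg-free — no
J: has soy, so not soy-free — no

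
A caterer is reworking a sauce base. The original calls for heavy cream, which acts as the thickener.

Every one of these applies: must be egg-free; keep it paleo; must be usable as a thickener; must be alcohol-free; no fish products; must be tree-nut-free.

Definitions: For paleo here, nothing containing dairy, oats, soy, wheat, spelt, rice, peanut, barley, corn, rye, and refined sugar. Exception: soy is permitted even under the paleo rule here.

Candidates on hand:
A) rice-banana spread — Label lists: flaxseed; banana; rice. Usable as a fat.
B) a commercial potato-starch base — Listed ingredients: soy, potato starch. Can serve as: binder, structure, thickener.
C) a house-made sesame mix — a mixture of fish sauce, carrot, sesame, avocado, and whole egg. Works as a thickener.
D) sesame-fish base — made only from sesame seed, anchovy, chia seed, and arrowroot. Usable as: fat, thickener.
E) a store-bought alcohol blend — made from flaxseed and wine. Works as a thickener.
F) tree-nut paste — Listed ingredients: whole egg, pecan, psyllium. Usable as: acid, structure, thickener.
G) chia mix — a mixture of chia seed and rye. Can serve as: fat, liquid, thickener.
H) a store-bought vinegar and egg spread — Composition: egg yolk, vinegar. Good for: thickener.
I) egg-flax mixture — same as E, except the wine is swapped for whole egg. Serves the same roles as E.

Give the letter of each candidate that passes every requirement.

A: not usable as a thickener; has rice, so not paleo — no
B: soy is permitted under the paleo carve-out; nothing else excluded — valid
C: has whole egg, so not egg-free; has fish sauce, so not fish-free — no
D: has anchovy, so not fish-free — reject
E: has wine, so not alcohol-free — out
F: has whole egg, so not egg-free; has pecan, so not tree-nut-free — out
G: has rye, so not paleo — no
H: has egg yolk, so not egg-free — reject
I: has whole egg, so not egg-free — no

B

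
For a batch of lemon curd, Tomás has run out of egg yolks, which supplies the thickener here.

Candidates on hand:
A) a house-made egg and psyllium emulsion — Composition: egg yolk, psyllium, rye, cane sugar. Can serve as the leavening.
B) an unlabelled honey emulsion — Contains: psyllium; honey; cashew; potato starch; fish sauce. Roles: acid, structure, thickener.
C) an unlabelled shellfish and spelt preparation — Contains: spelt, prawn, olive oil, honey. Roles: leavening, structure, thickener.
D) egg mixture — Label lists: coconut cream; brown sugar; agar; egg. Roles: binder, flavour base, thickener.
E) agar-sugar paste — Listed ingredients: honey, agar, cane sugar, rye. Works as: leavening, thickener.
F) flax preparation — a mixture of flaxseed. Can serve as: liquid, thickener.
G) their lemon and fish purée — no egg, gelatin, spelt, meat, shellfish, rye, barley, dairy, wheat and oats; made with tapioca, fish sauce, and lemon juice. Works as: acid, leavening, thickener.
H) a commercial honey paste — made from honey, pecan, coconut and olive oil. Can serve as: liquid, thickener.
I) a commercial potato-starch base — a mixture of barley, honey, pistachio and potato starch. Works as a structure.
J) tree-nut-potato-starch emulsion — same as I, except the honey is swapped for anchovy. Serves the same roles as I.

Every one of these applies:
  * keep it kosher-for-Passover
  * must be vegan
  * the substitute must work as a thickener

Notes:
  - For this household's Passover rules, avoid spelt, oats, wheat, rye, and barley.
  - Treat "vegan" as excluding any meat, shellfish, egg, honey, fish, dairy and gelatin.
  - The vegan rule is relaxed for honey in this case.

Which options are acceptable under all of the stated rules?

A: not usable as a thickener; has rye, so not kosher-for-Passover (and 1 more) — no
B: has fish sauce, so not vegan — out
C: has spelt, so not kosher-for-Passover; has prawn, so not vegan — reject
D: has egg, so not vegan — out
E: has rye, so not kosher-for-Passover — no
F: nothing on the exclusion list — OK
G: has fish sauce, so not vegan — reject
H: honey is permitted under the vegan carve-out; nothing else excluded — keep
I: not usable as a thickener; has barley, so not kosher-for-Passover — no
J: not usable as a thickener; has barley, so not kosher-for-Passover (and 1 more) — no

F, H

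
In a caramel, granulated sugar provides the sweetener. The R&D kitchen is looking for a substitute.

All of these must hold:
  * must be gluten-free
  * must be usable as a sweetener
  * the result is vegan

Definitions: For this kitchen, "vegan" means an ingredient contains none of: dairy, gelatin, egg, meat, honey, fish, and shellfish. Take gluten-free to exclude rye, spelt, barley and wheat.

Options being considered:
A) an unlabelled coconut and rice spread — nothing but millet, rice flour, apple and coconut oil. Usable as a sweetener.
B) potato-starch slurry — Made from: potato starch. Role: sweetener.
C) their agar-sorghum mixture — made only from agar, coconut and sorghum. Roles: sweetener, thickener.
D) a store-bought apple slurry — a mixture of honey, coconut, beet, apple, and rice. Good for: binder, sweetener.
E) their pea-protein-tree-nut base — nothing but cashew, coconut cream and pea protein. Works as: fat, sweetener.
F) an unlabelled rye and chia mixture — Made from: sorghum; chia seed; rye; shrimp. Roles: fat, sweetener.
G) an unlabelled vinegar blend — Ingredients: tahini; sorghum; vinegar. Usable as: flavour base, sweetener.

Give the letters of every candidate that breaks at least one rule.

D, F

A: coconut oil and rice flour etc. — none of it excluded — keep
B: nothing on the exclusion list — OK
C: nothing on the exclusion list — valid
D: has honey, so not vegan — reject
E: nothing on the exclusion list — valid
F: has shrimp, so not vegan; has rye, so not gluten-free — out
G: nothing on the exclusion list — valid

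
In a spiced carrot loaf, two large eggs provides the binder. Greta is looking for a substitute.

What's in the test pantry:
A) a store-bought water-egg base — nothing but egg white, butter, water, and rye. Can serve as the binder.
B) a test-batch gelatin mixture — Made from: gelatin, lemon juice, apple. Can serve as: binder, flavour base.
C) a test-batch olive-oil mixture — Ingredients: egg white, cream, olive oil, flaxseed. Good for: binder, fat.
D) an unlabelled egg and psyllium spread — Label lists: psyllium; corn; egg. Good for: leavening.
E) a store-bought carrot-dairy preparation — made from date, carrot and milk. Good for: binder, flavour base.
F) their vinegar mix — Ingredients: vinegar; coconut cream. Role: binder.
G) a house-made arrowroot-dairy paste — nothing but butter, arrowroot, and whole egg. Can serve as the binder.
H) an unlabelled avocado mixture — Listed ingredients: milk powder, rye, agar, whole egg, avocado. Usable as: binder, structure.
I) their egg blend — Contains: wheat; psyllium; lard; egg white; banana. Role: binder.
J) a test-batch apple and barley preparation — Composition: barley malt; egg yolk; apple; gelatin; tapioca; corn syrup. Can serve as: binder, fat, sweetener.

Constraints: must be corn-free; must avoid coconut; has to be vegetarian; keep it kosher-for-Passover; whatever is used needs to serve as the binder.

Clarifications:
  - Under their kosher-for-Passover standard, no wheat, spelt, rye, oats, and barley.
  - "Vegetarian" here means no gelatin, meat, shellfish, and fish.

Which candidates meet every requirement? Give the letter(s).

C, E, G

A: has rye, so not kosher-for-Passover — reject
B: has gelatin, so not vegetarian — reject
C: cream and egg white etc. — none of it excluded — OK
D: not usable as a binder; has corn, so not corn-free — reject
E: every rule checks out — OK
F: has coconut cream, so not coconut-free — no
G: only butter, whole egg and arrowroot; none excluded — OK
H: has rye, so not kosher-for-Passover — out
I: has wheat, so not kosher-for-Passover; has lard, so not vegetarian — reject
J: has barley malt, so not kosher-for-Passover; has gelatin, so not vegetarian (and 1 more) — reject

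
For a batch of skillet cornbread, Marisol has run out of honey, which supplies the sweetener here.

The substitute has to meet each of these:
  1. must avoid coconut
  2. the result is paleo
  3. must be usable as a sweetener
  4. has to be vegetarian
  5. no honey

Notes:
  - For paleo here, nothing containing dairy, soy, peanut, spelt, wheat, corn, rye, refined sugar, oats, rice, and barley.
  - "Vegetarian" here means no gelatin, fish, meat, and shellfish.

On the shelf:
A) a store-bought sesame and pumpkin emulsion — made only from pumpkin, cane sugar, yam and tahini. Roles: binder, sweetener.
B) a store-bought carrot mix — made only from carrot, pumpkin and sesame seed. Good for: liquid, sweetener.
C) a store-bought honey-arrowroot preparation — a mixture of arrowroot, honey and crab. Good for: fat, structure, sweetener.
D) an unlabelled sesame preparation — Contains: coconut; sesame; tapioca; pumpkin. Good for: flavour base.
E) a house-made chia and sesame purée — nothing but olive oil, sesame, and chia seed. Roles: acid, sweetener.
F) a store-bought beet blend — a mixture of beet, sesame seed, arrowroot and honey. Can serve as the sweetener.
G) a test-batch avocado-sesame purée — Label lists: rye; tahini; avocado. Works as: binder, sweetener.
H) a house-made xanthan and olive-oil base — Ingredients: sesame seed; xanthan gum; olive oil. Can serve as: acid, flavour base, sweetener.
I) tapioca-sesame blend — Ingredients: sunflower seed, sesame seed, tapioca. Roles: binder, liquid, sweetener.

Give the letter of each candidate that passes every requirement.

A: has cane sugar, so not paleo — out
B: every rule checks out — OK
C: has crab, so not vegetarian; has honey, so not honey-free — reject
D: not usable as a sweetener; has coconut, so not coconut-free — no
E: only sesame, olive oil, and chia seed; none excluded — valid
F: has honey, so not honey-free — no
G: has rye, so not paleo — reject
H: only sesame seed, xanthan gum and olive oil; none excluded — OK
I: vegetarian, no coconut — valid

B, E, H, I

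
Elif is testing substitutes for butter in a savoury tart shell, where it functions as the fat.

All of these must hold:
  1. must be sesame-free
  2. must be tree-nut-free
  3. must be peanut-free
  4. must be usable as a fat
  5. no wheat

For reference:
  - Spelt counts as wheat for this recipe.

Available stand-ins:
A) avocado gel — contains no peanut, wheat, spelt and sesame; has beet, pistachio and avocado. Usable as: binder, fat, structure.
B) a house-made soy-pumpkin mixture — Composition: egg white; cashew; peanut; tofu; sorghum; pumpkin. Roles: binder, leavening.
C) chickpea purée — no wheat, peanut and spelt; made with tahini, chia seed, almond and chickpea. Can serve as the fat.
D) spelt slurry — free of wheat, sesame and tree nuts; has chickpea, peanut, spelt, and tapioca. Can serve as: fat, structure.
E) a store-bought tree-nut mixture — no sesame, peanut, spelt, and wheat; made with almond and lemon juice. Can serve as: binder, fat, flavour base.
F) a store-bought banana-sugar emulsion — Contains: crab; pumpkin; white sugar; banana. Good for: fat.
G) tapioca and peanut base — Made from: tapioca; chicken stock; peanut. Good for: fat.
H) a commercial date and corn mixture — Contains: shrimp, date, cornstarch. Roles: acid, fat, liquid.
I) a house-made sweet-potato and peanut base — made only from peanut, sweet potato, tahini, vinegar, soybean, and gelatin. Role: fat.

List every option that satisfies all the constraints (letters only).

A: has pistachio, so not tree-nut-free — out
B: not usable as a fat; has cashew, so not tree-nut-free (and 1 more) — no
C: has almond, so not tree-nut-free; has tahini, so not sesame-free — reject
D: has peanut, so not peanut-free; has spelt, so not wheat-free — out
E: has almond, so not tree-nut-free — reject
F: crab and white sugar etc. — none of it excluded — valid
G: has peanut, so not peanut-free — no
H: nothing on the exclusion list — OK
I: has peanut, so not peanut-free; has tahini, so not sesame-free — out

F, H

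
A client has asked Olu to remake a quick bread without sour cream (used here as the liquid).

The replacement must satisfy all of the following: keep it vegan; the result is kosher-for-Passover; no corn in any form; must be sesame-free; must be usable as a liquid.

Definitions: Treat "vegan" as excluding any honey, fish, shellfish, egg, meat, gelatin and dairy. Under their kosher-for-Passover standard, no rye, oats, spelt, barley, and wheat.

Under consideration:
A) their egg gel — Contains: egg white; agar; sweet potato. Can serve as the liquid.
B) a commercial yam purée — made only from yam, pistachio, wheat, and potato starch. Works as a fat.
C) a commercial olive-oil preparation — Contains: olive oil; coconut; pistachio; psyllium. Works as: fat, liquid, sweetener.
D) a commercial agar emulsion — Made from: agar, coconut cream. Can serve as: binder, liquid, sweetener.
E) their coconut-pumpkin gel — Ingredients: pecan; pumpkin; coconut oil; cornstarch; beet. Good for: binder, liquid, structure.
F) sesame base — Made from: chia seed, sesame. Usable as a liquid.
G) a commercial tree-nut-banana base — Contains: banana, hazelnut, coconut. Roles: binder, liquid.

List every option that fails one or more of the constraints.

A, B, E, F

A: has egg white, so not vegan — reject
B: not usable as a liquid; has wheat, so not kosher-for-Passover — reject
C: every rule checks out — keep
D: works as a liquid, no sesame, no corn — valid
E: has cornstarch, so not corn-free — reject
F: has sesame, so not sesame-free — out
G: no corn, kosher-for-Passover — valid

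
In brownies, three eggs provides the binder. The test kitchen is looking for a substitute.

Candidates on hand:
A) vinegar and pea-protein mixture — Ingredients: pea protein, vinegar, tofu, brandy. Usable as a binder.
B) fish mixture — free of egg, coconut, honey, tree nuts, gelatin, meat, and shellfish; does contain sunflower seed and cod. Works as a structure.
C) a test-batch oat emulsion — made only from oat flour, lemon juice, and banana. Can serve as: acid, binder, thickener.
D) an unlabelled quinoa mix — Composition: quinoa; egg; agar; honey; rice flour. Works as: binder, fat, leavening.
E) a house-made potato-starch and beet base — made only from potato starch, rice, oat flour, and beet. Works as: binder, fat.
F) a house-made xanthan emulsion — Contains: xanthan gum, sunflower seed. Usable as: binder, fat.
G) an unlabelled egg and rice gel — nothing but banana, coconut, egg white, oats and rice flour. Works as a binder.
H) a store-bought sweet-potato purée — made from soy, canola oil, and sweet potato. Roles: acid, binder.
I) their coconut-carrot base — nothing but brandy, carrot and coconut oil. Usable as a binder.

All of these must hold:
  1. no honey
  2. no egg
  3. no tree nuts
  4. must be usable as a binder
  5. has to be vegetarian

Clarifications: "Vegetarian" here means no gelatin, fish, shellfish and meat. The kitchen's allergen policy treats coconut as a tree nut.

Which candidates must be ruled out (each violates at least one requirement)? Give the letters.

B, D, G, I

A: nothing on the exclusion list — keep
B: not usable as a binder; has cod, so not vegetarian — reject
C: no egg, vegetarian — valid
D: has honey, so not honey-free; has egg, so not egg-free — out
E: oat flour and rice etc. — none of it excluded — OK
F: every rule checks out — OK
G: has egg white, so not egg-free; has coconut, so not tree-nut-free — reject
H: only soy, canola oil, and sweet potato; none excluded — valid
I: has coconut oil, so not tree-nut-free — reject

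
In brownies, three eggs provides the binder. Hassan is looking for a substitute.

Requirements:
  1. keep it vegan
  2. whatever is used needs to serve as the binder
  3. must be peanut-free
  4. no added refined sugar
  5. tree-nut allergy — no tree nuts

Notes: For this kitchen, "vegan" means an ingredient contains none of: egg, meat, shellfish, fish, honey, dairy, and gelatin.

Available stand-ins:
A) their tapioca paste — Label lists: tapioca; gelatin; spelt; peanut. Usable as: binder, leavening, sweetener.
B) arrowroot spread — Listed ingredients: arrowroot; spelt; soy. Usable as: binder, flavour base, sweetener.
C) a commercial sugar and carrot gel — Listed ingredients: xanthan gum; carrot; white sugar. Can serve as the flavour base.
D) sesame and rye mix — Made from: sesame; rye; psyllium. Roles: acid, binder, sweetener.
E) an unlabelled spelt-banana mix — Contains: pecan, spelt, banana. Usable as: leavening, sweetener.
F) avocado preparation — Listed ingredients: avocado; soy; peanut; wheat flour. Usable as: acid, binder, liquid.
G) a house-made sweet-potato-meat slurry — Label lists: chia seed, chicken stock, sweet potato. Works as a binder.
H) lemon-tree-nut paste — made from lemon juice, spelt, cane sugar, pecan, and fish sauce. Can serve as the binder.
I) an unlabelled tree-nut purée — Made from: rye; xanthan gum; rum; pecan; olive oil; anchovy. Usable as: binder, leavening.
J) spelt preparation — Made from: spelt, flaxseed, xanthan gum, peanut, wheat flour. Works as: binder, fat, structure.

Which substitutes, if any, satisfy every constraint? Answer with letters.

A: has gelatin, so not vegan; has peanut, so not peanut-free — out
B: only soy, spelt and arrowroot; none excluded — OK
C: not usable as a binder; has white sugar, so not no-added-sugar — reject
D: every rule checks out — valid
E: not usable as a binder; has pecan, so not tree-nut-free — out
F: has peanut, so not peanut-free — no
G: has chicken stock, so not vegan — no
H: has fish sauce, so not vegan; has cane sugar, so not no-added-sugar (and 1 more) — reject
I: has anchovy, so not vegan; has pecan, so not tree-nut-free — no
J: has peanut, so not peanut-free — out

B, D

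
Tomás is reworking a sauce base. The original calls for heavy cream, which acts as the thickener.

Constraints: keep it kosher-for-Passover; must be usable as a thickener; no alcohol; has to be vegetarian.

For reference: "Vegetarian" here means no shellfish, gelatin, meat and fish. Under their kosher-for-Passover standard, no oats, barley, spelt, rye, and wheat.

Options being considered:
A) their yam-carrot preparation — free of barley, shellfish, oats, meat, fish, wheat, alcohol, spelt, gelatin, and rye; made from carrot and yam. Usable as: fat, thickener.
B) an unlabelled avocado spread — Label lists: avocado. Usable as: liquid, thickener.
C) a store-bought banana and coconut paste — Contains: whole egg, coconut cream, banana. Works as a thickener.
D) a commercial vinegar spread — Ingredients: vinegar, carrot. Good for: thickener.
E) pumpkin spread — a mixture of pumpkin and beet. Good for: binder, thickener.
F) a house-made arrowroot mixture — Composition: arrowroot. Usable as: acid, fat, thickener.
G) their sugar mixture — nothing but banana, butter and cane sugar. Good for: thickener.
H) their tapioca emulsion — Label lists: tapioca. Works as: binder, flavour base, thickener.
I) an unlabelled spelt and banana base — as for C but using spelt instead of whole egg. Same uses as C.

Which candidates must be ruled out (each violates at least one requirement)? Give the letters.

A: works as a thickener, no alcohol, kosher-for-Passover — OK
B: only avocado; none excluded — valid
C: works as a thickener, vegetarian, kosher-for-Passover — keep
D: only carrot and vinegar; none excluded — OK
E: works as a thickener, vegetarian, kosher-for-Passover — valid
F: no alcohol, kosher-for-Passover — valid
G: only butter, cane sugar and banana; none excluded — OK
H: vegetarian, no alcohol — valid
I: has spelt, so not kosher-for-Passover — reject

I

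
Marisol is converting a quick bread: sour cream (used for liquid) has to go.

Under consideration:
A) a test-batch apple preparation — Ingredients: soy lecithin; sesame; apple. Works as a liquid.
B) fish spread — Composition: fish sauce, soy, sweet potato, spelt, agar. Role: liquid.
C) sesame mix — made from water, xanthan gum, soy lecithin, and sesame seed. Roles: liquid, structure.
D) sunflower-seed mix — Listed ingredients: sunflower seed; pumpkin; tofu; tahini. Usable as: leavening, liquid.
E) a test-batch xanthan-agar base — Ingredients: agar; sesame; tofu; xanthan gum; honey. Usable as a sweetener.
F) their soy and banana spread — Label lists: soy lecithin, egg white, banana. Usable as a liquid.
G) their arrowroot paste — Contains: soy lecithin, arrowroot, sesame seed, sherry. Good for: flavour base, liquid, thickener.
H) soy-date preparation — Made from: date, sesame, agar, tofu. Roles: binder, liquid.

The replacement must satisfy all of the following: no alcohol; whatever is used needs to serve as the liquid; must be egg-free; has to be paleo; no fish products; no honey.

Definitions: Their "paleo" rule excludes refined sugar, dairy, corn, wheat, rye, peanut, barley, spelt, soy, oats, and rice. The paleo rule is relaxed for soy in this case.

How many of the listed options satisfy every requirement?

4

A: soy is permitted under the paleo carve-out; nothing else excluded — OK
B: has spelt, so not paleo; has fish sauce, so not fish-free — reject
C: soy is permitted under the paleo carve-out; nothing else excluded — valid
D: soy is permitted under the paleo carve-out; nothing else excluded — valid
E: not usable as a liquid; has honey, so not honey-free — no
F: has egg white, so not egg-free — reject
G: has sherry, so not alcohol-free — reject
H: soy is permitted under the paleo carve-out; nothing else excluded — valid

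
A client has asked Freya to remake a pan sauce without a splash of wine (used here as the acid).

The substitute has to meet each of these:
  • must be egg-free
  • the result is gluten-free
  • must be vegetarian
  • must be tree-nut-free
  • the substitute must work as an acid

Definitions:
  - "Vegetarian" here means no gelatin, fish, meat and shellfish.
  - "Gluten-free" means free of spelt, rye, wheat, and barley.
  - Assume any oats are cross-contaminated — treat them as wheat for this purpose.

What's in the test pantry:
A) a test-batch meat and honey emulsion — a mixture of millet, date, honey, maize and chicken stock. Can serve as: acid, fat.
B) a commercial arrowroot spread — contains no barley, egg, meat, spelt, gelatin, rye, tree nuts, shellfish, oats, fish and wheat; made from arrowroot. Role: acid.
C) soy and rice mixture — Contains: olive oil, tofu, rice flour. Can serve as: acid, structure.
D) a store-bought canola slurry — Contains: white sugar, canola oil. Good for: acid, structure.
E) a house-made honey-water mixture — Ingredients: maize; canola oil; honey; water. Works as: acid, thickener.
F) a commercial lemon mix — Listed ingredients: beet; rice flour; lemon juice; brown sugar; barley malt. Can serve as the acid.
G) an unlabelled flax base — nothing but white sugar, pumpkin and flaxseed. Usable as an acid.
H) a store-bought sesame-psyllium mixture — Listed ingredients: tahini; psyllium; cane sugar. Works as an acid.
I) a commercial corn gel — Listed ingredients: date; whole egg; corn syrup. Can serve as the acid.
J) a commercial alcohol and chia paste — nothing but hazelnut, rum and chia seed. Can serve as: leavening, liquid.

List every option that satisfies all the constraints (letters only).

A: has chicken stock, so not vegetarian — out
B: vegetarian, no egg — OK
C: every rule checks out — keep
D: works as an acid, vegetarian, no tree nuts — OK
E: maize and honey etc. — none of it excluded — valid
F: has barley malt, so not gluten-free — reject
G: only white sugar, pumpkin and flaxseed; none excluded — valid
H: only tahini, cane sugar, and psyllium; none excluded — valid
I: has whole egg, so not egg-free — reject
J: not usable as an acid; has hazelnut, so not tree-nut-free — no

B, C, D, E, G, H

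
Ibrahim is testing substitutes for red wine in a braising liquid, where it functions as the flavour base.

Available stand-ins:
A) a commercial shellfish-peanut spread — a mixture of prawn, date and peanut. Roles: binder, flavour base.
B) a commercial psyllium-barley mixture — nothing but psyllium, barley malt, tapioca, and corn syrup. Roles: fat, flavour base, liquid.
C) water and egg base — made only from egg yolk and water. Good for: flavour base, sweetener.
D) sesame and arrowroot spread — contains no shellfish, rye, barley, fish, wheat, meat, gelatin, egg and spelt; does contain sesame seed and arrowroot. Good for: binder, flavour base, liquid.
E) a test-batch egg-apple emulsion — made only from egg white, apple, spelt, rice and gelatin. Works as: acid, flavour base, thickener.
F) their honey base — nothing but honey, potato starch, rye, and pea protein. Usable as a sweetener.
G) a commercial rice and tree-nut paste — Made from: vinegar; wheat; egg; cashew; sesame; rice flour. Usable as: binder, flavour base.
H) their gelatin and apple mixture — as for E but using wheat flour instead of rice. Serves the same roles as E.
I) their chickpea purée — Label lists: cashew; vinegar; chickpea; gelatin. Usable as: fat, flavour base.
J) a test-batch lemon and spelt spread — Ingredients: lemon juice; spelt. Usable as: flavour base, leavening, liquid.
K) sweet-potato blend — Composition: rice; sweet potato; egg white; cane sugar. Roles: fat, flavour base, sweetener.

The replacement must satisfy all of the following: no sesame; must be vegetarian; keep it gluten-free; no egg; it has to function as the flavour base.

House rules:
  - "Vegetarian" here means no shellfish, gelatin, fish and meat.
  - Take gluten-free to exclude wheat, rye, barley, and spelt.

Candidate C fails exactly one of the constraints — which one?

egg-free

usable as a flavour base: satisfied
vegetarian: satisfied
gluten-free: satisfied
egg-free: has egg yolk — fails
sesame-free: satisfied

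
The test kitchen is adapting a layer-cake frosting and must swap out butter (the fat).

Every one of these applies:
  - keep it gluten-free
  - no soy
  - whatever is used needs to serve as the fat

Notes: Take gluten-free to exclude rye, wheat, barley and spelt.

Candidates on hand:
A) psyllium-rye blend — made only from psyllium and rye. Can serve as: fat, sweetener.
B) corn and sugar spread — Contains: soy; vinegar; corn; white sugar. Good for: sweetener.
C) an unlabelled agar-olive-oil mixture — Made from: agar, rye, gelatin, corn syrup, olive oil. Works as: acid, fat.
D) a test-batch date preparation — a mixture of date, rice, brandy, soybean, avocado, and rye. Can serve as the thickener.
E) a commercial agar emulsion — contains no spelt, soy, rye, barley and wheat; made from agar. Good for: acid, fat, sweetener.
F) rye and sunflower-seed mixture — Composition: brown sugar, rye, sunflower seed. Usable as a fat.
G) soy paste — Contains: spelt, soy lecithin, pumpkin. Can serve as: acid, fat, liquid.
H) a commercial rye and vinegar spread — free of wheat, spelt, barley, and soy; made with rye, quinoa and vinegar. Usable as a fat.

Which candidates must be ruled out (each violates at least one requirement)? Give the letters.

A: has rye, so not gluten-free — out
B: not usable as a fat; has soy, so not soy-free — no
C: has rye, so not gluten-free — no
D: not usable as a fat; has rye, so not gluten-free (and 1 more) — reject
E: nothing on the exclusion list — valid
F: has rye, so not gluten-free — no
G: has spelt, so not gluten-free; has soy lecithin, so not soy-free — no
H: has rye, so not gluten-free — no

A, B, C, D, F, G, H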